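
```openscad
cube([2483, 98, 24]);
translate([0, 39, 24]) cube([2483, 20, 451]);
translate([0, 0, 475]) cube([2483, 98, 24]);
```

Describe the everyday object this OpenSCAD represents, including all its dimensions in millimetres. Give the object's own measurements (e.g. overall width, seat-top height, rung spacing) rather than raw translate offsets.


An I-beam lying along x, 2483 mm long. Overall section height 499 mm. Two flanges 98 mm wide (y) and 24 mm thick, one on the floor and one at the top; a web 20 mm thick runs between them, centred on the flange width.


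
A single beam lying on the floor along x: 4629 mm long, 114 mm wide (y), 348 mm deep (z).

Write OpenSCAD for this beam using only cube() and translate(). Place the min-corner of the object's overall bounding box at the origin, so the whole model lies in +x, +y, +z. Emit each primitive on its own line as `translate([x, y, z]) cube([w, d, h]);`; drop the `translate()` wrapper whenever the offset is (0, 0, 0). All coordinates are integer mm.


cube([4629, 114, 348]);


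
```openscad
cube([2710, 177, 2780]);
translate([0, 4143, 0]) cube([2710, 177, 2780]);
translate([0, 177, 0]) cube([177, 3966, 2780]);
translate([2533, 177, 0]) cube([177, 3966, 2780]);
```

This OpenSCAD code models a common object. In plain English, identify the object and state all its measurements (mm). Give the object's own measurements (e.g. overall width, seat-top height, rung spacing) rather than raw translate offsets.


The wall frame of a small rectangular building: four walls, each 2780 mm tall and 177 mm thick, enclosing a footprint 2710 mm (x) by 4320 mm (y) outside-to-outside, with no floor or roof. The front and back walls (the −y and +y sides) span the full width; the two side walls fit between them.


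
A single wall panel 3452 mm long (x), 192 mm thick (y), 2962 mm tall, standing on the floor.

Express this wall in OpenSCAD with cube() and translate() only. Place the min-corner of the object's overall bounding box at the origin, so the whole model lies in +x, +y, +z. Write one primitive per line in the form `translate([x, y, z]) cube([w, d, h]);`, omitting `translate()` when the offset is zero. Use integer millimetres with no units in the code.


cube([3452, 192, 2962]);


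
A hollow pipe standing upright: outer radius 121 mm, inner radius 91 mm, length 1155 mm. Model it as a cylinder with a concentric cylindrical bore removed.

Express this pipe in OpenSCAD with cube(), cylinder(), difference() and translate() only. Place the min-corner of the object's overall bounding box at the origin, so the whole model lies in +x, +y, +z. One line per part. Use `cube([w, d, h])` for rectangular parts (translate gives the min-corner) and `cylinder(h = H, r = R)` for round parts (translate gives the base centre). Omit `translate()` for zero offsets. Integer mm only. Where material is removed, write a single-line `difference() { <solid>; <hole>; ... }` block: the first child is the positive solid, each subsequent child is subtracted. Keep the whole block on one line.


difference() { translate([121, 121, 0]) cylinder(h = 1155, r = 121); translate([121, 121, 0]) cylinder(h = 1155, r = 91); }


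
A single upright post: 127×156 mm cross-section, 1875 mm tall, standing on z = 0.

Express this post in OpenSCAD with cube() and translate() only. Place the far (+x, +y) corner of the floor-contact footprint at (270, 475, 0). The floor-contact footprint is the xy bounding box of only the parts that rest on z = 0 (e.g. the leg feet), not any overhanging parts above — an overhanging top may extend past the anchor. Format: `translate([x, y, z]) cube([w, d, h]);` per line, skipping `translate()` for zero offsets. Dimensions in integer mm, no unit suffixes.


translate([143, 319, 0]) cube([127, 156, 1875]);


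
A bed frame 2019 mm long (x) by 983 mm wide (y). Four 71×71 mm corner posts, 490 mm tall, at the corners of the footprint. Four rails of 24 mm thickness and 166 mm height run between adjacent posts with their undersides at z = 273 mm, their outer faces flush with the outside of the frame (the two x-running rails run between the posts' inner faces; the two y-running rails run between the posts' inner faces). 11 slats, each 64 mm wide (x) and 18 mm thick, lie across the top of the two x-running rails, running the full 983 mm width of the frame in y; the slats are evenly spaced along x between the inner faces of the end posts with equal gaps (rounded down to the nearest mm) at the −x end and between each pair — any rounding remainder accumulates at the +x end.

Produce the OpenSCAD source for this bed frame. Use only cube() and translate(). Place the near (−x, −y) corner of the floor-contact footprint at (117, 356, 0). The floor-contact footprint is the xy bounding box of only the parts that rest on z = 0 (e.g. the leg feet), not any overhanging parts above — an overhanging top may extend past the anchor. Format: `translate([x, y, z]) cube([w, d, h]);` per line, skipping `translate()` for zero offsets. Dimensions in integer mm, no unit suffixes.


translate([117, 356, 0]) cube([71, 71, 490]);
translate([117, 1268, 0]) cube([71, 71, 490]);
translate([2065, 356, 0]) cube([71, 71, 490]);
translate([2065, 1268, 0]) cube([71, 71, 490]);
translate([188, 356, 273]) cube([1877, 24, 166]);
translate([188, 1315, 273]) cube([1877, 24, 166]);
translate([117, 427, 273]) cube([24, 841, 166]);
translate([2112, 427, 273]) cube([24, 841, 166]);
translate([285, 356, 439]) cube([64, 983, 18]);
translate([446, 356, 439]) cube([64, 983, 18]);
translate([607, 356, 439]) cube([64, 983, 18]);
translate([768, 356, 439]) cube([64, 983, 18]);
translate([929, 356, 439]) cube([64, 983, 18]);
translate([1090, 356, 439]) cube([64, 983, 18]);
translate([1251, 356, 439]) cube([64, 983, 18]);
translate([1412, 356, 439]) cube([64, 983, 18]);
translate([1573, 356, 439]) cube([64, 983, 18]);
translate([1734, 356, 439]) cube([64, 983, 18]);
translate([1895, 356, 439]) cube([64, 983, 18]);


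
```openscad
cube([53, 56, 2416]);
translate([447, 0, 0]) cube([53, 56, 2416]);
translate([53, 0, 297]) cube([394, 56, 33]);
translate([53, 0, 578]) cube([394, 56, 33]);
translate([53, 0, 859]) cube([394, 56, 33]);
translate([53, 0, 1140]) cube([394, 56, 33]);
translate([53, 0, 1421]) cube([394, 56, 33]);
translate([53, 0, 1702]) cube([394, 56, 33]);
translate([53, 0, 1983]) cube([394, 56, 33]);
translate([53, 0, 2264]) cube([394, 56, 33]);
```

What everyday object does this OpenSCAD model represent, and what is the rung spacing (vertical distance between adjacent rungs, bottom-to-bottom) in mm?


A ladder. The rung spacing is 281 mm.

Two tall 53×56 posts with 8 short bars between them — a ladder. Adjacent rungs sit at z = 297 and z = 578, so the spacing is 578 − 297 = 281 mm.


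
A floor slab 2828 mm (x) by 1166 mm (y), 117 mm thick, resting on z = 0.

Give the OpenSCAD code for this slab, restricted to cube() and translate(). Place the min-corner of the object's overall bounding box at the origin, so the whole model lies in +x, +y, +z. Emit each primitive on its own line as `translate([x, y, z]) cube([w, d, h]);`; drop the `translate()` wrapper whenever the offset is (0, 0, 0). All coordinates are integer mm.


cube([2828, 1166, 117]);


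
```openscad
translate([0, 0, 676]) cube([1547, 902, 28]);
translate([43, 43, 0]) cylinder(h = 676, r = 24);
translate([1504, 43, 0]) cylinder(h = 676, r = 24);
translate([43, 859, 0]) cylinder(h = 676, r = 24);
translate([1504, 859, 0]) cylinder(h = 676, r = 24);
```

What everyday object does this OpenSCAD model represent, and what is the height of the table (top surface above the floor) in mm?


A table. The table height is 704 mm.

A 1547×902×28 slab sits at z = 676 on four Ø48 mm round legs — a table. The top surface is at 676 + 28 = 704 mm.


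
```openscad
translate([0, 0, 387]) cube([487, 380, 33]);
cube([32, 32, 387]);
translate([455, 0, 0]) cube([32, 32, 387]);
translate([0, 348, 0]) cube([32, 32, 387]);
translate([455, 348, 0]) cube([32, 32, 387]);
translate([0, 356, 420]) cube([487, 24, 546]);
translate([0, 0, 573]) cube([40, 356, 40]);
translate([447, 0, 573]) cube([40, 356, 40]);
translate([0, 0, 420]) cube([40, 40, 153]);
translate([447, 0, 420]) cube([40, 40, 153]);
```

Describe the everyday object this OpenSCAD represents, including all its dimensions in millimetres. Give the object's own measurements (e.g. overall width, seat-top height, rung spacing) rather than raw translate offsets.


A chair. The seat is a 487×380×33 mm slab with its top at z = 420 mm, on four 32×32 mm corner legs (flush with the seat edges, standing on z = 0). A flat backrest 24 mm thick, 546 mm tall, spans the full seat width and rises from the seat top along its +y edge, rear face flush with the rear of the seat. Two armrests of 40×40 mm section run along each side from the seat's front edge to the front of the backrest, top faces 193 mm above the seat top and outer faces flush with the seat's x-edges; a 40×40 mm post under the front of each armrest stands on the seat at the front corner.


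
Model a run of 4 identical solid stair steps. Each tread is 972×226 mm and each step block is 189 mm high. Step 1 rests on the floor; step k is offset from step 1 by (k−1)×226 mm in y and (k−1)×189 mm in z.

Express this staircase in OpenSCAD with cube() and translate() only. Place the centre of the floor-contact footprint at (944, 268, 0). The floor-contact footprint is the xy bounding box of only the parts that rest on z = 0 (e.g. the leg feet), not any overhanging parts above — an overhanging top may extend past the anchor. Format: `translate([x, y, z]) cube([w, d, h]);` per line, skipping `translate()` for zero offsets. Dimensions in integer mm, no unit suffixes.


translate([458, 155, 0]) cube([972, 226, 189]);
translate([458, 381, 189]) cube([972, 226, 189]);
translate([458, 607, 378]) cube([972, 226, 189]);
translate([458, 833, 567]) cube([972, 226, 189]);


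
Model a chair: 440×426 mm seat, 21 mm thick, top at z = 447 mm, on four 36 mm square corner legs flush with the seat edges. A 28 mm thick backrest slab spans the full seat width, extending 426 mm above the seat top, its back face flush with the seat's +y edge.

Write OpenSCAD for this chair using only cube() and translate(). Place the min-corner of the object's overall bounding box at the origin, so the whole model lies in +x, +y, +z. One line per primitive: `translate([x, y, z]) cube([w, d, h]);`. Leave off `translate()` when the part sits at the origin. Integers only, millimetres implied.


// leg_h = 447 - 21 = 426
translate([0, 0, 426]) cube([440, 426, 21]);
cube([36, 36, 426]);
translate([404, 0, 0]) cube([36, 36, 426]);
translate([0, 390, 0]) cube([36, 36, 426]);
translate([404, 390, 0]) cube([36, 36, 426]);
translate([0, 398, 447]) cube([440, 28, 426]);


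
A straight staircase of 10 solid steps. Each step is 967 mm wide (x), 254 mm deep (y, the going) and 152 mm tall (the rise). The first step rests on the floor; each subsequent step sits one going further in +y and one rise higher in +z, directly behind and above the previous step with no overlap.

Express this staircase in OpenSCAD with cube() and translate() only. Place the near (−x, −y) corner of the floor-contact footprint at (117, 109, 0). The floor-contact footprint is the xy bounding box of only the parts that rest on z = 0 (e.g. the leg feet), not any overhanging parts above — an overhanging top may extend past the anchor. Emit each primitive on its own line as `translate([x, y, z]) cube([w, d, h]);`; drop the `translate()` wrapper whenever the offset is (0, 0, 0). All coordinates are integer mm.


translate([117, 109, 0]) cube([967, 254, 152]);
translate([117, 363, 152]) cube([967, 254, 152]);
translate([117, 617, 304]) cube([967, 254, 152]);
translate([117, 871, 456]) cube([967, 254, 152]);
translate([117, 1125, 608]) cube([967, 254, 152]);
translate([117, 1379, 760]) cube([967, 254, 152]);
translate([117, 1633, 912]) cube([967, 254, 152]);
translate([117, 1887, 1064]) cube([967, 254, 152]);
translate([117, 2141, 1216]) cube([967, 254, 152]);
translate([117, 2395, 1368]) cube([967, 254, 152]);


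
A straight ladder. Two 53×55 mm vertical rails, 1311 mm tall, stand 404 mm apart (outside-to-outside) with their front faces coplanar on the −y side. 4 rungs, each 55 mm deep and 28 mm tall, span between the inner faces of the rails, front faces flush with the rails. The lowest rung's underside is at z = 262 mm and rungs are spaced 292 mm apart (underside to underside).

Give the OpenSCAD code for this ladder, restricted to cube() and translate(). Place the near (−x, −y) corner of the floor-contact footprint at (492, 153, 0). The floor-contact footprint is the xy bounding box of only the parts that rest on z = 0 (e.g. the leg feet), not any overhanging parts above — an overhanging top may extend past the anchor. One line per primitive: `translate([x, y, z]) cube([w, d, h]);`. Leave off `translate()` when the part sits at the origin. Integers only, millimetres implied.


translate([492, 153, 0]) cube([53, 55, 1311]);
translate([843, 153, 0]) cube([53, 55, 1311]);
translate([545, 153, 262]) cube([298, 55, 28]);
translate([545, 153, 554]) cube([298, 55, 28]);
translate([545, 153, 846]) cube([298, 55, 28]);
translate([545, 153, 1138]) cube([298, 55, 28]);


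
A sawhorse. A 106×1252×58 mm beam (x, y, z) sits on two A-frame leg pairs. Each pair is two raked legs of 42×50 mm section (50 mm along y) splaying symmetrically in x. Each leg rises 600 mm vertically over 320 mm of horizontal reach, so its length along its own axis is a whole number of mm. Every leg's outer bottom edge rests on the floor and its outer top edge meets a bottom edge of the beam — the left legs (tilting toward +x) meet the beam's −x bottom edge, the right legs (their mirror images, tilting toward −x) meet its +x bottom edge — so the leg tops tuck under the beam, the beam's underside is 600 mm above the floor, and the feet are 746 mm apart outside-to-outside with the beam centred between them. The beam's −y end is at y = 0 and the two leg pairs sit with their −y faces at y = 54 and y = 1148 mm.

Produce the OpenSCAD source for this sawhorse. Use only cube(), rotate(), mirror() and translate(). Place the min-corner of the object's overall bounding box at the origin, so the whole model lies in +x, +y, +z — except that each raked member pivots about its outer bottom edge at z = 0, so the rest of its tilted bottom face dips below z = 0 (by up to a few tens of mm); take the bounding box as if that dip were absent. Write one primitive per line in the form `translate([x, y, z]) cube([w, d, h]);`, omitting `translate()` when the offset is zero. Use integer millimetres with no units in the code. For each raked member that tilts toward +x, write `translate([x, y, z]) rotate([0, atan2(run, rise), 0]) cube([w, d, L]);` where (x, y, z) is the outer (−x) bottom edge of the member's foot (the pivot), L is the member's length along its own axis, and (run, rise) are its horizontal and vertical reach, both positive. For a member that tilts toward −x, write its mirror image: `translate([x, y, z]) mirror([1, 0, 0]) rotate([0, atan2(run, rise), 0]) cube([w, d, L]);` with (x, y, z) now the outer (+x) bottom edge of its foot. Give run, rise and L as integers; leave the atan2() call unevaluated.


translate([320, 0, 600]) cube([106, 1252, 58]);
translate([0, 54, 0]) rotate([0, atan2(320, 600), 0]) cube([42, 50, 680]);
translate([746, 54, 0]) mirror([1, 0, 0]) rotate([0, atan2(320, 600), 0]) cube([42, 50, 680]);
translate([0, 1148, 0]) rotate([0, atan2(320, 600), 0]) cube([42, 50, 680]);
translate([746, 1148, 0]) mirror([1, 0, 0]) rotate([0, atan2(320, 600), 0]) cube([42, 50, 680]);


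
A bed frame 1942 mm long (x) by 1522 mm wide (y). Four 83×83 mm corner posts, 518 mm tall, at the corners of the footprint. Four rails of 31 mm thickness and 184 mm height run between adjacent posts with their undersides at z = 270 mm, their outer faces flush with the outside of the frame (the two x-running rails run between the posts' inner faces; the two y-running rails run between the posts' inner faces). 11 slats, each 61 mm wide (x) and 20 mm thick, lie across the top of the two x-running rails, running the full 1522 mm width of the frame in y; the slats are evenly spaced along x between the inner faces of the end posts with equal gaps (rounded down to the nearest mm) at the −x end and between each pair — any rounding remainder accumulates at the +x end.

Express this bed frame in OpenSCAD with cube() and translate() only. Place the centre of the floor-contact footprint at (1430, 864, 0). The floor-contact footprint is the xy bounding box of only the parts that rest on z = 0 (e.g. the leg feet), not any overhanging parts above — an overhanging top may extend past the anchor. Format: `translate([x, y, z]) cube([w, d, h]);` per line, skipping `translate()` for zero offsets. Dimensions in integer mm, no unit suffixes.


// slat z = rail_z + rail_h = 270 + 184 = 454
// slat gap = ⌊(1776 − 11·61) / 12⌋ = 92
translate([459, 103, 0]) cube([83, 83, 518]);
translate([459, 1542, 0]) cube([83, 83, 518]);
translate([2318, 103, 0]) cube([83, 83, 518]);
translate([2318, 1542, 0]) cube([83, 83, 518]);
translate([542, 103, 270]) cube([1776, 31, 184]);
translate([542, 1594, 270]) cube([1776, 31, 184]);
translate([459, 186, 270]) cube([31, 1356, 184]);
translate([2370, 186, 270]) cube([31, 1356, 184]);
translate([634, 103, 454]) cube([61, 1522, 20]);
translate([787, 103, 454]) cube([61, 1522, 20]);
translate([940, 103, 454]) cube([61, 1522, 20]);
translate([1093, 103, 454]) cube([61, 1522, 20]);
translate([1246, 103, 454]) cube([61, 1522, 20]);
translate([1399, 103, 454]) cube([61, 1522, 20]);
translate([1552, 103, 454]) cube([61, 1522, 20]);
translate([1705, 103, 454]) cube([61, 1522, 20]);
translate([1858, 103, 454]) cube([61, 1522, 20]);
translate([2011, 103, 454]) cube([61, 1522, 20]);
translate([2164, 103, 454]) cube([61, 1522, 20]);


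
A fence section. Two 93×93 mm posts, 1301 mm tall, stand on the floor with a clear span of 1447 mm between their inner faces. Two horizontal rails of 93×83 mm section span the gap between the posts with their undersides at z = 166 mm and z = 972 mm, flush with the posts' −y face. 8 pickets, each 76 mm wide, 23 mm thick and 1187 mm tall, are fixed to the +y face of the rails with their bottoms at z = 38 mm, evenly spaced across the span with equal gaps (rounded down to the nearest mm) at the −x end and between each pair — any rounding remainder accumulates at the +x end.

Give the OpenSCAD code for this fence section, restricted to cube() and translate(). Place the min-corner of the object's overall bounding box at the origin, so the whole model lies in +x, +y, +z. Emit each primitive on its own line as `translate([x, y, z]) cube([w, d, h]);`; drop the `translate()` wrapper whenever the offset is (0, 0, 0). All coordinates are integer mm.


cube([93, 93, 1301]);
translate([1540, 0, 0]) cube([93, 93, 1301]);
translate([93, 0, 166]) cube([1447, 93, 83]);
translate([93, 0, 972]) cube([1447, 93, 83]);
translate([186, 93, 38]) cube([76, 23, 1187]);
translate([355, 93, 38]) cube([76, 23, 1187]);
translate([524, 93, 38]) cube([76, 23, 1187]);
translate([693, 93, 38]) cube([76, 23, 1187]);
translate([862, 93, 38]) cube([76, 23, 1187]);
translate([1031, 93, 38]) cube([76, 23, 1187]);
translate([1200, 93, 38]) cube([76, 23, 1187]);
translate([1369, 93, 38]) cube([76, 23, 1187]);


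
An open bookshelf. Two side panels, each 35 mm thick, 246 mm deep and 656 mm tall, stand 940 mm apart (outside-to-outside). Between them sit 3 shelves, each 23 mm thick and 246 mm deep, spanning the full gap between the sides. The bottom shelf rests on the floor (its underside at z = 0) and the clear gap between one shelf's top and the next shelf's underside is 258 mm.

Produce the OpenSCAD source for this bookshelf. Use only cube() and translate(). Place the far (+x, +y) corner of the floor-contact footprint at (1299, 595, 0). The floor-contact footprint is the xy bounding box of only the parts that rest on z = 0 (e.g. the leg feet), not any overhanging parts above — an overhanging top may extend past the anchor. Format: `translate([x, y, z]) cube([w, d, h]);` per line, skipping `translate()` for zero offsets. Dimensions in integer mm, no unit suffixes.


translate([359, 349, 0]) cube([35, 246, 656]);
translate([1264, 349, 0]) cube([35, 246, 656]);
translate([394, 349, 0]) cube([870, 246, 23]);
translate([394, 349, 281]) cube([870, 246, 23]);
translate([394, 349, 562]) cube([870, 246, 23]);


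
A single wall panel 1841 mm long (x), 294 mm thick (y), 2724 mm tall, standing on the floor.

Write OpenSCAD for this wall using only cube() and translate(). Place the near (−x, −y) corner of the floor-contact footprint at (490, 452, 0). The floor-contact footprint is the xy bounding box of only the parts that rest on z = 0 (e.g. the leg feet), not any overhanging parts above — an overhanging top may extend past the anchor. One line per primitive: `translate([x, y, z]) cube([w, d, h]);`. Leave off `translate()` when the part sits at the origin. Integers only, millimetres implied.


translate([490, 452, 0]) cube([1841, 294, 2724]);


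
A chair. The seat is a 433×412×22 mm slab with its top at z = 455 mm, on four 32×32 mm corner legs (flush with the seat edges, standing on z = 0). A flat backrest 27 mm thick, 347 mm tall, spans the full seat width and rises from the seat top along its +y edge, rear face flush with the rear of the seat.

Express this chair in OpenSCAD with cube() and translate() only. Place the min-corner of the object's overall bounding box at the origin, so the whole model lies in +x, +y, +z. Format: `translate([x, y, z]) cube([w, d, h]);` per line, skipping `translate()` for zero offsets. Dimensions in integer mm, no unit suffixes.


// leg_h = 455 - 22 = 433
translate([0, 0, 433]) cube([433, 412, 22]);
cube([32, 32, 433]);
translate([401, 0, 0]) cube([32, 32, 433]);
translate([0, 380, 0]) cube([32, 32, 433]);
translate([401, 380, 0]) cube([32, 32, 433]);
translate([0, 385, 455]) cube([433, 27, 347]);


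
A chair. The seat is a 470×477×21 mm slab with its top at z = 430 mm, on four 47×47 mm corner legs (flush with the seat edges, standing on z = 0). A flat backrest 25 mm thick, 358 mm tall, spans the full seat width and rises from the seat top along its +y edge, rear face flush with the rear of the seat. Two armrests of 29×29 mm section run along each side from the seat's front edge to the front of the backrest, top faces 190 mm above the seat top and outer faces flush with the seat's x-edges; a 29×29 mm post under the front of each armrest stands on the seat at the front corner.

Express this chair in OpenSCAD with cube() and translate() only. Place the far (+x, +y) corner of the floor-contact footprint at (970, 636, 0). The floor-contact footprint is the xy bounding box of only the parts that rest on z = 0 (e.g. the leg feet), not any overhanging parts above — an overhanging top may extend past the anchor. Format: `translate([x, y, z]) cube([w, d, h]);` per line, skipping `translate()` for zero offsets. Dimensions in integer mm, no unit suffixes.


translate([500, 159, 409]) cube([470, 477, 21]);
translate([500, 159, 0]) cube([47, 47, 409]);
translate([923, 159, 0]) cube([47, 47, 409]);
translate([500, 589, 0]) cube([47, 47, 409]);
translate([923, 589, 0]) cube([47, 47, 409]);
translate([500, 611, 430]) cube([470, 25, 358]);
translate([500, 159, 591]) cube([29, 452, 29]);
translate([941, 159, 591]) cube([29, 452, 29]);
translate([500, 159, 430]) cube([29, 29, 161]);
translate([941, 159, 430]) cube([29, 29, 161]);


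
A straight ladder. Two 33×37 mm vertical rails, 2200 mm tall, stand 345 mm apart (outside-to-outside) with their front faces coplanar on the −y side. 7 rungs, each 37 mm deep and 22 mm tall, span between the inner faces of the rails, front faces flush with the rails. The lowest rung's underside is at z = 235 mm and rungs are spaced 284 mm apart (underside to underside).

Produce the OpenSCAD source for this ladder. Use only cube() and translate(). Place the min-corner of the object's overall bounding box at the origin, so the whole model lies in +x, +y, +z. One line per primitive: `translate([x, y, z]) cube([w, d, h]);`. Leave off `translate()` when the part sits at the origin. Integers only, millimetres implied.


// rung span = 345 - 2*33 = 279
// rung[k] z = 235 + k*284
cube([33, 37, 2200]);
translate([312, 0, 0]) cube([33, 37, 2200]);
translate([33, 0, 235]) cube([279, 37, 22]);
translate([33, 0, 519]) cube([279, 37, 22]);
translate([33, 0, 803]) cube([279, 37, 22]);
translate([33, 0, 1087]) cube([279, 37, 22]);
translate([33, 0, 1371]) cube([279, 37, 22]);
translate([33, 0, 1655]) cube([279, 37, 22]);
translate([33, 0, 1939]) cube([279, 37, 22]);


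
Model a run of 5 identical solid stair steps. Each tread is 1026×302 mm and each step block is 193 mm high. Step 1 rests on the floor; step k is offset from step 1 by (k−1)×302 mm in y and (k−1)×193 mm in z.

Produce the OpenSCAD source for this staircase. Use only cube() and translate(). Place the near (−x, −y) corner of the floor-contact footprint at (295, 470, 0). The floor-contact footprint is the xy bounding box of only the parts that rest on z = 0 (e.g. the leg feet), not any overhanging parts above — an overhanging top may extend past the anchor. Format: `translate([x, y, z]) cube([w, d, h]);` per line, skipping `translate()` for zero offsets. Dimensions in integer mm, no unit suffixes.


translate([295, 470, 0]) cube([1026, 302, 193]);
translate([295, 772, 193]) cube([1026, 302, 193]);
translate([295, 1074, 386]) cube([1026, 302, 193]);
translate([295, 1376, 579]) cube([1026, 302, 193]);
translate([295, 1678, 772]) cube([1026, 302, 193]);


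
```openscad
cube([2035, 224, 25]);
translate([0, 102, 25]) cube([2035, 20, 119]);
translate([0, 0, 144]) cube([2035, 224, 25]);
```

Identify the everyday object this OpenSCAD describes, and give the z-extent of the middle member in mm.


An I-beam. The web height is 119 mm.

Two wide flanges with a thin centred web — an I-beam. Overall 169 mm minus two 25 mm flanges gives a web of 169 − 2·25 = 119 mm.


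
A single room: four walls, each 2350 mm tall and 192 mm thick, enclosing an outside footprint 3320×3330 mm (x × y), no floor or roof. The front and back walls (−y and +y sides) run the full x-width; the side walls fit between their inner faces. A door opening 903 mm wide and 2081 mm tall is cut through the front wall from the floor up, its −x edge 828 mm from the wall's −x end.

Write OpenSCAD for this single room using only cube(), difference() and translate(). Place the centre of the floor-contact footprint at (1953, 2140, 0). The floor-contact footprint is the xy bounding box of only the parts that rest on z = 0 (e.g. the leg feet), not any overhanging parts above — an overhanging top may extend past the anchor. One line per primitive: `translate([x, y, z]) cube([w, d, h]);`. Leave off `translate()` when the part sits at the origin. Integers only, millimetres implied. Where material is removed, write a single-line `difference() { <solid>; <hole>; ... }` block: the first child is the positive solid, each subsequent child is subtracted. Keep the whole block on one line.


difference() { translate([293, 475, 0]) cube([3320, 192, 2350]); translate([1121, 475, 0]) cube([903, 192, 2081]); }
translate([293, 3613, 0]) cube([3320, 192, 2350]);
translate([293, 667, 0]) cube([192, 2946, 2350]);
translate([3421, 667, 0]) cube([192, 2946, 2350]);


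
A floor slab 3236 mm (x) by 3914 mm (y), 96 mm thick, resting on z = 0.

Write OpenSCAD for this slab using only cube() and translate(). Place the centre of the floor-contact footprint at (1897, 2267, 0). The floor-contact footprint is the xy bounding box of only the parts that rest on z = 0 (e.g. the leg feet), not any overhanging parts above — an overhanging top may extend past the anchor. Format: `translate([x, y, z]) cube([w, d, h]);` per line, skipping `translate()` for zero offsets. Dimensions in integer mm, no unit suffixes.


translate([279, 310, 0]) cube([3236, 3914, 96]);


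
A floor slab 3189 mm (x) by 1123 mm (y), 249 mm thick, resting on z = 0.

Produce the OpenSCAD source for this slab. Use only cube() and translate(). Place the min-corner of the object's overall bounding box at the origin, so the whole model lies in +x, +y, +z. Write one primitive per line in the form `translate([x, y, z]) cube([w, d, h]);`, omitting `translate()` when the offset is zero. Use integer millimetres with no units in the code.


cube([3189, 1123, 249]);


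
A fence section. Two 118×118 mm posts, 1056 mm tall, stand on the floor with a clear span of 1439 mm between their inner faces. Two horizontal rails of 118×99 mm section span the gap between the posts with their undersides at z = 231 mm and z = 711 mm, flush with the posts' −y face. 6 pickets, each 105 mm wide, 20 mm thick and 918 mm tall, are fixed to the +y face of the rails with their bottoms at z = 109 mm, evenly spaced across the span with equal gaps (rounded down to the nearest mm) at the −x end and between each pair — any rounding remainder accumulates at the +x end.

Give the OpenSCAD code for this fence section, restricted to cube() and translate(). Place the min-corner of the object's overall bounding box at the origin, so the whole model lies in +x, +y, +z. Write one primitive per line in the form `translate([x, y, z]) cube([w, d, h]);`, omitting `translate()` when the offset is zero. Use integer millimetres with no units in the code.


cube([118, 118, 1056]);
translate([1557, 0, 0]) cube([118, 118, 1056]);
translate([118, 0, 231]) cube([1439, 118, 99]);
translate([118, 0, 711]) cube([1439, 118, 99]);
translate([233, 118, 109]) cube([105, 20, 918]);
translate([453, 118, 109]) cube([105, 20, 918]);
translate([673, 118, 109]) cube([105, 20, 918]);
translate([893, 118, 109]) cube([105, 20, 918]);
translate([1113, 118, 109]) cube([105, 20, 918]);
translate([1333, 118, 109]) cube([105, 20, 918]);


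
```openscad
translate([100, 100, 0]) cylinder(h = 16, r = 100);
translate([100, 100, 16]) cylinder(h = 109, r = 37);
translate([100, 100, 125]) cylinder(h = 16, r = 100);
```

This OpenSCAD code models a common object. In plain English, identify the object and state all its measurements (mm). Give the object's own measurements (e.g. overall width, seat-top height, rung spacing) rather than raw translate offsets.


A spool: two coaxial disc flanges of radius 100 mm and thickness 16 mm, joined by a core cylinder of radius 37 mm and height 109 mm. The lower flange rests on z = 0 and the three cylinders share a vertical axis.


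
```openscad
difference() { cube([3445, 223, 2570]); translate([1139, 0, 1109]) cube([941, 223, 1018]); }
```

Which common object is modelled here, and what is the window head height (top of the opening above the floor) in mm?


A wall with a window opening. The window head height is 2127 mm.

A wall with a rectangular opening subtracted — a window. Sill at z = 1109, opening 1018 mm tall, so the head is at 1109 + 1018 = 2127 mm.


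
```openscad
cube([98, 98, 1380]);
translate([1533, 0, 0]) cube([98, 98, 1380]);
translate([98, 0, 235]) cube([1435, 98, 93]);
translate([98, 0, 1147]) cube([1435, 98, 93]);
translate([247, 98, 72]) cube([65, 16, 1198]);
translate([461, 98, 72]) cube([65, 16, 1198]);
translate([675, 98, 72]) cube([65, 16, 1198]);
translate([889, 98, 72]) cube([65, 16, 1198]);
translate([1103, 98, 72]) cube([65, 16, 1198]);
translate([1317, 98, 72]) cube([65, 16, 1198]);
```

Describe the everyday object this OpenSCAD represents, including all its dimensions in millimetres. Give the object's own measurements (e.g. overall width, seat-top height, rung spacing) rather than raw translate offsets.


A fence section. Two 98×98 mm posts, 1380 mm tall, stand on the floor with a clear span of 1435 mm between their inner faces. Two horizontal rails of 98×93 mm section span the gap between the posts with their undersides at z = 235 mm and z = 1147 mm, flush with the posts' −y face. 6 pickets, each 65 mm wide, 16 mm thick and 1198 mm tall, are fixed to the +y face of the rails with their bottoms at z = 72 mm, spaced across the span with a 149 mm gap after the −x post and between neighbouring pickets, with 151 mm left before the +x post.


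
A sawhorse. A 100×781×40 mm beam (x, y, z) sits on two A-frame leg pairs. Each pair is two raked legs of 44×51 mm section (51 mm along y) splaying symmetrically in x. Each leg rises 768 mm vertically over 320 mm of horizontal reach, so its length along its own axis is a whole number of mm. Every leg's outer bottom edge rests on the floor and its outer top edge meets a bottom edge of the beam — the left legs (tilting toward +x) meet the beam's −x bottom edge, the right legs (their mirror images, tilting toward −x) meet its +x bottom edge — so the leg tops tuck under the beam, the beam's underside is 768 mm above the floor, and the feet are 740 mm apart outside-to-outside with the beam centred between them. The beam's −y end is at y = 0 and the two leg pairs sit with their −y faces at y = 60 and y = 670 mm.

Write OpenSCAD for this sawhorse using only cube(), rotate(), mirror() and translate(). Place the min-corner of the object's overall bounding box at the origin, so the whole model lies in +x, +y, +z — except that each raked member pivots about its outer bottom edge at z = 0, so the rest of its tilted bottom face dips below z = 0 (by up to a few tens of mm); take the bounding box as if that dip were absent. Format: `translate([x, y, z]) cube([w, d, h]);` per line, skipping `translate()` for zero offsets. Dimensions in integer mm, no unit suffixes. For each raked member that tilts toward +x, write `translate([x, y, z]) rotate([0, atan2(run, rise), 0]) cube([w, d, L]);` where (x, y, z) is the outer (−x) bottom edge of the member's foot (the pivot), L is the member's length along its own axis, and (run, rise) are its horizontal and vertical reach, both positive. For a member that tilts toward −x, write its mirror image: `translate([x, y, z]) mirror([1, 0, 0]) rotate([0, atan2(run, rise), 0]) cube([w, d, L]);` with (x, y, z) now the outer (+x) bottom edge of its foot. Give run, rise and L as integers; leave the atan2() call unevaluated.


// leg length = √(320² + 768²) = 832
// right-leg outer foot x = 2·320 + 100 = 740
// beam min-corner = (320, 0, 768)
translate([320, 0, 768]) cube([100, 781, 40]);
translate([0, 60, 0]) rotate([0, atan2(320, 768), 0]) cube([44, 51, 832]);
translate([740, 60, 0]) mirror([1, 0, 0]) rotate([0, atan2(320, 768), 0]) cube([44, 51, 832]);
translate([0, 670, 0]) rotate([0, atan2(320, 768), 0]) cube([44, 51, 832]);
translate([740, 670, 0]) mirror([1, 0, 0]) rotate([0, atan2(320, 768), 0]) cube([44, 51, 832]);


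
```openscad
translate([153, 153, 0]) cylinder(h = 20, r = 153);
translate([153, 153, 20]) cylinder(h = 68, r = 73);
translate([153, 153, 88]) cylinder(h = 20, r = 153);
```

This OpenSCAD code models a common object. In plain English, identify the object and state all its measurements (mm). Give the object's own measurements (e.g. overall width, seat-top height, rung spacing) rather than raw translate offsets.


A spool: two coaxial disc flanges of radius 153 mm and thickness 20 mm, joined by a core cylinder of radius 73 mm and height 68 mm. The lower flange rests on z = 0 and the three cylinders share a vertical axis.


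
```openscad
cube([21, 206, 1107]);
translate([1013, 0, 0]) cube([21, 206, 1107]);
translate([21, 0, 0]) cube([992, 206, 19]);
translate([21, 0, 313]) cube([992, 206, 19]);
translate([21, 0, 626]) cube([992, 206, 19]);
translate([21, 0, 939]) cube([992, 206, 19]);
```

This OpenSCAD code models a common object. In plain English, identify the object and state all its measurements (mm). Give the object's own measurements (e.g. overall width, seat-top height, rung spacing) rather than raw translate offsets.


An open bookshelf. Two side panels, each 21 mm thick, 206 mm deep and 1107 mm tall, stand 1034 mm apart (outside-to-outside). Between them sit 4 shelves, each 19 mm thick and 206 mm deep, spanning the full gap between the sides. The bottom shelf rests on the floor (its underside at z = 0) and the clear gap between one shelf's top and the next shelf's underside is 294 mm.


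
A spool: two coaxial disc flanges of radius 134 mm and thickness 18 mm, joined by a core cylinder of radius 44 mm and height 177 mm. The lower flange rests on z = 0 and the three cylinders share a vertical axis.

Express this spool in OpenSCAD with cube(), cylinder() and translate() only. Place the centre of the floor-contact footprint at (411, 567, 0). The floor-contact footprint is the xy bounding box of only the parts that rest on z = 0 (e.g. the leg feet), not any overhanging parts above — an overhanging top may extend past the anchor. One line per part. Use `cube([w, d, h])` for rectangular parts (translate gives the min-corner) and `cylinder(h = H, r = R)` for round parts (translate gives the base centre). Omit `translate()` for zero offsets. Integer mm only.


translate([411, 567, 0]) cylinder(h = 18, r = 134);
translate([411, 567, 18]) cylinder(h = 177, r = 44);
translate([411, 567, 195]) cylinder(h = 18, r = 134);


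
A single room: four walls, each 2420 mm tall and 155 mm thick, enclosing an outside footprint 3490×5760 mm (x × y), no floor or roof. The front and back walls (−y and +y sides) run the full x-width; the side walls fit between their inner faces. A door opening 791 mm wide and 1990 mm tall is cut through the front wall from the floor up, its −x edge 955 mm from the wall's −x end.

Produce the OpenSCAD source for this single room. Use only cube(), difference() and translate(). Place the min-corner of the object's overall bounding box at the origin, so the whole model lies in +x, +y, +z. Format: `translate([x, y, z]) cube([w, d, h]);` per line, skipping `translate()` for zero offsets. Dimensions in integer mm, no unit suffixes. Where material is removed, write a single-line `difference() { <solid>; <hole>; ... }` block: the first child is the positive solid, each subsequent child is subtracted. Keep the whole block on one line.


difference() { cube([3490, 155, 2420]); translate([955, 0, 0]) cube([791, 155, 1990]); }
translate([0, 5605, 0]) cube([3490, 155, 2420]);
translate([0, 155, 0]) cube([155, 5450, 2420]);
translate([3335, 155, 0]) cube([155, 5450, 2420]);


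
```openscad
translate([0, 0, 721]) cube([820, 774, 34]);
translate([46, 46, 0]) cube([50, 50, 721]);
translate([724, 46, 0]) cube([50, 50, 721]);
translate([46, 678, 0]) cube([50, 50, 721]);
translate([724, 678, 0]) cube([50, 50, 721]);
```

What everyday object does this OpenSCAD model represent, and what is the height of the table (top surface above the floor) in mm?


A table. The table height is 755 mm.

A 820×774×34 slab sits at z = 721 on four 50 mm square posts — a table. The top surface is at 721 + 34 = 755 mm.


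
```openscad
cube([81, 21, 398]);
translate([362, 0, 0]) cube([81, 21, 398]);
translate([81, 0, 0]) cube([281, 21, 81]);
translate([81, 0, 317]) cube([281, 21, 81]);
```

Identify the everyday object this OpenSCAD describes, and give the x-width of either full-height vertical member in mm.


A picture frame. The border width is 81 mm.

Four thin pieces enclosing a rectangular opening — a picture frame. The two full-height stiles are 398 mm tall; the top rail sits at z = 317 and is 81 mm tall, so the border above the opening is 398 − 317 = 81 mm, matching the stile x-width.


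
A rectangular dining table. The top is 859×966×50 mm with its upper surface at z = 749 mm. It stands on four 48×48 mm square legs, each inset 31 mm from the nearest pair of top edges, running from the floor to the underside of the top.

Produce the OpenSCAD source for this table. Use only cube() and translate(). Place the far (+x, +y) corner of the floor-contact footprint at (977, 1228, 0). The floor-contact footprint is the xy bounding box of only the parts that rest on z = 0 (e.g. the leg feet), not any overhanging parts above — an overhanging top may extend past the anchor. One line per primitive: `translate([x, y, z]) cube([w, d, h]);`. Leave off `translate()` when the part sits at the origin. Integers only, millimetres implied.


translate([149, 293, 699]) cube([859, 966, 50]);
translate([180, 324, 0]) cube([48, 48, 699]);
translate([929, 324, 0]) cube([48, 48, 699]);
translate([180, 1180, 0]) cube([48, 48, 699]);
translate([929, 1180, 0]) cube([48, 48, 699]);
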